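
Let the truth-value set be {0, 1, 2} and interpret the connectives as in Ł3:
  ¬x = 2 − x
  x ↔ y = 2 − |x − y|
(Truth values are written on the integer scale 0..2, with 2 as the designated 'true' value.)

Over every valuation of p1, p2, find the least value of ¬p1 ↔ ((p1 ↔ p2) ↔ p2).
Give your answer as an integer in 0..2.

Take p1 = 0, p2 = 0:
¬p1 = ¬0 = 2
p1 ↔ p2 = 0 ↔ 0 = 2
(p1 ↔ p2) ↔ p2 = 2 ↔ 0 = 0
¬p1 ↔ ((p1 ↔ p2) ↔ p2) = 2 ↔ 0 = 0
No assignment yields a value below 0, so this is the minimum.

0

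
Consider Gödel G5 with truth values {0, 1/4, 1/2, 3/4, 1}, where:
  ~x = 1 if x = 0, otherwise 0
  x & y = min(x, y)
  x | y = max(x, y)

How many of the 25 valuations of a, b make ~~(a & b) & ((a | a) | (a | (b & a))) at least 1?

value 1: 4 assignments (counts)
value 3/4: 4 assignments
value 1/2: 4 assignments
value 1/4: 4 assignments
value 0: 9 assignments
So 4 of the 25 assignments meet the threshold.

4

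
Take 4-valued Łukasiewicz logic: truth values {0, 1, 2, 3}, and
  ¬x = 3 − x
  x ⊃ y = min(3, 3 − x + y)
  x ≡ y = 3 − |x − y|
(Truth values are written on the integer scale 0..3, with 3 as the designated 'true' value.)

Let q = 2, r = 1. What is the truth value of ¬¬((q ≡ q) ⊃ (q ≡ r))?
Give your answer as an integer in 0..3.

q ≡ q = 2 ≡ 2 = 3
q ≡ r = 2 ≡ 1 = 2
(q ≡ q) ⊃ (q ≡ r) = 3 ⊃ 2 = 2
¬((q ≡ q) ⊃ (q ≡ r)) = ¬2 = 1
¬¬((q ≡ q) ⊃ (q ≡ r)) = ¬1 = 2

2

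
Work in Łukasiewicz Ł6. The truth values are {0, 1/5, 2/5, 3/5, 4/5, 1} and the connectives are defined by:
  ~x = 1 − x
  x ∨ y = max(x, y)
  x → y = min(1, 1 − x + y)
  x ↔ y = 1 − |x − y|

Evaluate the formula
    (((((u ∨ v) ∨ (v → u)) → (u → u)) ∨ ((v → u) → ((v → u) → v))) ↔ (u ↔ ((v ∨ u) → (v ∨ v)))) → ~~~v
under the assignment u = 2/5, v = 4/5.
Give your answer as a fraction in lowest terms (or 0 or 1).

4/5

u ∨ v = 2/5 ∨ 4/5 = 4/5
v → u = 4/5 → 2/5 = 3/5
(u ∨ v) ∨ (v → u) = 4/5 ∨ 3/5 = 4/5
u → u = 2/5 → 2/5 = 1
((u ∨ v) ∨ (v → u)) → (u → u) = 4/5 → 1 = 1
v → u = 4/5 → 2/5 = 3/5
v → u = 4/5 → 2/5 = 3/5
(v → u) → v = 3/5 → 4/5 = 1
(v → u) → ((v → u) → v) = 3/5 → 1 = 1
(((u ∨ v) ∨ (v → u)) → (u → u)) ∨ ((v → u) → ((v → u) → v)) = 1 ∨ 1 = 1
v ∨ u = 4/5 ∨ 2/5 = 4/5
v ∨ v = 4/5 ∨ 4/5 = 4/5
(v ∨ u) → (v ∨ v) = 4/5 → 4/5 = 1
u ↔ ((v ∨ u) → (v ∨ v)) = 2/5 ↔ 1 = 2/5
((((u ∨ v) ∨ (v → u)) → (u → u)) ∨ ((v → u) → ((v → u) → v))) ↔ (u ↔ ((v ∨ u) → (v ∨ v))) = 1 ↔ 2/5 = 2/5
~v = ~4/5 = 1/5
~~v = ~1/5 = 4/5
~~~v = ~4/5 = 1/5
(((((u ∨ v) ∨ (v → u)) → (u → u)) ∨ ((v → u) → ((v → u) → v))) ↔ (u ↔ ((v ∨ u) → (v ∨ v)))) → ~~~v = 2/5 → 1/5 = 4/5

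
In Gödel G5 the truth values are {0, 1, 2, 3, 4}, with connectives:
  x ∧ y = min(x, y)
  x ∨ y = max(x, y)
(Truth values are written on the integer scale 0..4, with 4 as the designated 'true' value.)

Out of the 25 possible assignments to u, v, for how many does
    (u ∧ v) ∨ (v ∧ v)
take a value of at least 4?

5

value 4: 5 assignments (counts)
value 3: 5 assignments
value 2: 5 assignments
value 1: 5 assignments
value 0: 5 assignments
So 5 of the 25 assignments meet the threshold.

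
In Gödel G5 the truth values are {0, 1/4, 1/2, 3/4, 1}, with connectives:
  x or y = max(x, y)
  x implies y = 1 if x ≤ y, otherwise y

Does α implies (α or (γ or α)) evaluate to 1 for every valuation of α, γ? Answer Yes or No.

Yes

At α = 1/4, γ = 1/4, for instance:
γ or α = 1/4 or 1/4 = 1/4
α or (γ or α) = 1/4 or 1/4 = 1/4
α implies (α or (γ or α)) = 1/4 implies 1/4 = 1
and checking the remaining 24 assignments likewise gives ≥ 1 in every case.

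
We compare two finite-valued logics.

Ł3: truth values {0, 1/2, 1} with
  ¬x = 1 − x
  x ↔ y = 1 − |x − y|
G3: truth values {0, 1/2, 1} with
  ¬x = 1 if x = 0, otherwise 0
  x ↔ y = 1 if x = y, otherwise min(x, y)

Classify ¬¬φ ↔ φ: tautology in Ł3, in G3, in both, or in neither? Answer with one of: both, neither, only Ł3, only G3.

In Ł3: every assignment gives 1 — tautology.
In G3: at φ = 1/2 the value is 1/2 — not a tautology.

only Ł3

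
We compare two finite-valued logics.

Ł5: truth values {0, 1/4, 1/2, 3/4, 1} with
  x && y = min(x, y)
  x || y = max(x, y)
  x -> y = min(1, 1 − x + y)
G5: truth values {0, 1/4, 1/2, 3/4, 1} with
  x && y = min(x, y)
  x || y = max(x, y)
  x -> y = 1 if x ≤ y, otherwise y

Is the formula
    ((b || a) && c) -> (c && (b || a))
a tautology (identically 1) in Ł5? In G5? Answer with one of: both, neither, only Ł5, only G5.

both

In Ł5: every assignment gives 1 — tautology.
In G5: every assignment gives 1 — tautology.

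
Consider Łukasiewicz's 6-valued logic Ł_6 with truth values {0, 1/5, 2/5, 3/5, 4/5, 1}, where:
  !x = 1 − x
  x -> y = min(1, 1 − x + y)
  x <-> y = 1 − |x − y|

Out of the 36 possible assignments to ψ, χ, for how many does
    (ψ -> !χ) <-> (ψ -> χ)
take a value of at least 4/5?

value 1: 12 assignments (counts)
value 4/5: 10 assignments (counts)
value 3/5: 4 assignments
value 2/5: 6 assignments
value 1/5: 2 assignments
value 0: 2 assignments
So 22 of the 36 assignments meet the threshold.

22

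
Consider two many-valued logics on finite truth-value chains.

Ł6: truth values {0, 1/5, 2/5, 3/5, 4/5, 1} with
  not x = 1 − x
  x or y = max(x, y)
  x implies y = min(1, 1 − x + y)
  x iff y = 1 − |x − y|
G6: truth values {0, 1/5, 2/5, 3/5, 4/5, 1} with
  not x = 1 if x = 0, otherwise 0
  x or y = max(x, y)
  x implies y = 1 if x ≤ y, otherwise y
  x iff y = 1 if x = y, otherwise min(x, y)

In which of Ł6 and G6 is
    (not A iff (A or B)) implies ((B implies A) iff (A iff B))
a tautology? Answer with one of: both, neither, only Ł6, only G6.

In Ł6: at A = 2/5, B = 0 the value is 4/5 — not a tautology.
In G6: every assignment gives 1 — tautology.

only G6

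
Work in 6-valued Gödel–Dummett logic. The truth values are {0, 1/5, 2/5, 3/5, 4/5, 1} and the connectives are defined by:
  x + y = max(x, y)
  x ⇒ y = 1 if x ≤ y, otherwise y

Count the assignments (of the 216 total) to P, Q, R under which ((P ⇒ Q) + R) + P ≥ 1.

166

value 1: 166 assignments (counts)
value 4/5: 26 assignments
value 3/5: 15 assignments
value 2/5: 7 assignments
value 1/5: 2 assignments
So 166 of the 216 assignments meet the threshold.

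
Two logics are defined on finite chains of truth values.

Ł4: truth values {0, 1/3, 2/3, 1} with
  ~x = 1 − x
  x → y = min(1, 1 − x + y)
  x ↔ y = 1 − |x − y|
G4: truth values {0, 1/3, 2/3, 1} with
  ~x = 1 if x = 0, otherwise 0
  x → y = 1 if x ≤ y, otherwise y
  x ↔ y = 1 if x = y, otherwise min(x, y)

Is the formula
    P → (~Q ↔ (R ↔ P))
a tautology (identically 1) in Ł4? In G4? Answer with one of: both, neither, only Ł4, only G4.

neither

In Ł4: at P = 1/3, Q = 1, R = 1/3 the value is 2/3 — not a tautology.
In G4: at P = 1/3, Q = 0, R = 0 the value is 0 — not a tautology.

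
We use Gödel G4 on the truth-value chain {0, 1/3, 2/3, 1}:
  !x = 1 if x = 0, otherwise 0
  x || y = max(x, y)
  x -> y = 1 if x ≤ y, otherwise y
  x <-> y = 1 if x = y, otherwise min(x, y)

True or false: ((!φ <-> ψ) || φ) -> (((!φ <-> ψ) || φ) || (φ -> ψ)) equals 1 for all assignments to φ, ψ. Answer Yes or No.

Yes

φ = 0, ψ = 0 ↦ 1
φ = 0, ψ = 1/3 ↦ 1
φ = 0, ψ = 2/3 ↦ 1
φ = 0, ψ = 1 ↦ 1
φ = 1/3, ψ = 0 ↦ 1
φ = 1/3, ψ = 1/3 ↦ 1
φ = 1/3, ψ = 2/3 ↦ 1
φ = 1/3, ψ = 1 ↦ 1
φ = 2/3, ψ = 0 ↦ 1
φ = 2/3, ψ = 1/3 ↦ 1
φ = 2/3, ψ = 2/3 ↦ 1
φ = 2/3, ψ = 1 ↦ 1
φ = 1, ψ = 0 ↦ 1
φ = 1, ψ = 1/3 ↦ 1
φ = 1, ψ = 2/3 ↦ 1
φ = 1, ψ = 1 ↦ 1
Every assignment gives a value ≥ 1.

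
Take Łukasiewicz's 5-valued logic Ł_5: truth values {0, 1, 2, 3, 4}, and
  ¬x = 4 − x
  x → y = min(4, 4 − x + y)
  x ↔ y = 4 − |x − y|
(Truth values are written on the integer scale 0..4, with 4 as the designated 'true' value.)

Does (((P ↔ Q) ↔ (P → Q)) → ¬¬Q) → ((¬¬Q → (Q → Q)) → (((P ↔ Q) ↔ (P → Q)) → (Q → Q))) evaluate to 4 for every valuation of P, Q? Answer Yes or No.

At P = 3, Q = 0, for instance:
P ↔ Q = 3 ↔ 0 = 1
P → Q = 3 → 0 = 1
(P ↔ Q) ↔ (P → Q) = 1 ↔ 1 = 4
¬Q = ¬0 = 4
¬¬Q = ¬4 = 0
((P ↔ Q) ↔ (P → Q)) → ¬¬Q = 4 → 0 = 0
Q → Q = 0 → 0 = 4
¬¬Q → (Q → Q) = 0 → 4 = 4
((P ↔ Q) ↔ (P → Q)) → (Q → Q) = 4 → 4 = 4
(¬¬Q → (Q → Q)) → (((P ↔ Q) ↔ (P → Q)) → (Q → Q)) = 4 → 4 = 4
(((P ↔ Q) ↔ (P → Q)) → ¬¬Q) → ((¬¬Q → (Q → Q)) → (((P ↔ Q) ↔ (P → Q)) → (Q → Q))) = 0 → 4 = 4
and checking the remaining 24 assignments likewise gives ≥ 4 in every case.

Yes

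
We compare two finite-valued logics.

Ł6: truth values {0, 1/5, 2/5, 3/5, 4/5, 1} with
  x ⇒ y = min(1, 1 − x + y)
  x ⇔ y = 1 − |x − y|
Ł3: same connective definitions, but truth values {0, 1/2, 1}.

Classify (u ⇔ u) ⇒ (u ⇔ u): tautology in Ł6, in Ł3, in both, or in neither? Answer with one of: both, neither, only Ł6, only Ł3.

both

In Ł6: every assignment gives 1 — tautology.
In Ł3: every assignment gives 1 — tautology.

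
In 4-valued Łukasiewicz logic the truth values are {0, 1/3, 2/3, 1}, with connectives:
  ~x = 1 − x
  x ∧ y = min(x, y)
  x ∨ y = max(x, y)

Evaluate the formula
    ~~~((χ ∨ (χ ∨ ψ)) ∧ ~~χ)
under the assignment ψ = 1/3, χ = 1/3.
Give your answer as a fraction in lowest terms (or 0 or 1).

χ ∨ ψ = 1/3 ∨ 1/3 = 1/3
χ ∨ (χ ∨ ψ) = 1/3 ∨ 1/3 = 1/3
~χ = ~1/3 = 2/3
~~χ = ~2/3 = 1/3
(χ ∨ (χ ∨ ψ)) ∧ ~~χ = 1/3 ∧ 1/3 = 1/3
~((χ ∨ (χ ∨ ψ)) ∧ ~~χ) = ~1/3 = 2/3
~~((χ ∨ (χ ∨ ψ)) ∧ ~~χ) = ~2/3 = 1/3
~~~((χ ∨ (χ ∨ ψ)) ∧ ~~χ) = ~1/3 = 2/3

2/3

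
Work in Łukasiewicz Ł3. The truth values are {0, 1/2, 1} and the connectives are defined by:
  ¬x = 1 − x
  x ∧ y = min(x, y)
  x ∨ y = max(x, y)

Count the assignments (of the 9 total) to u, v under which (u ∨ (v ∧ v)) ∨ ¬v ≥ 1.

7

u = 0, v = 0 ↦ 1  ≥
u = 0, v = 1/2 ↦ 1/2  <
u = 0, v = 1 ↦ 1  ≥
u = 1/2, v = 0 ↦ 1  ≥
u = 1/2, v = 1/2 ↦ 1/2  <
u = 1/2, v = 1 ↦ 1  ≥
u = 1, v = 0 ↦ 1  ≥
u = 1, v = 1/2 ↦ 1  ≥
u = 1, v = 1 ↦ 1  ≥
So 7 of the 9 assignments meet the threshold.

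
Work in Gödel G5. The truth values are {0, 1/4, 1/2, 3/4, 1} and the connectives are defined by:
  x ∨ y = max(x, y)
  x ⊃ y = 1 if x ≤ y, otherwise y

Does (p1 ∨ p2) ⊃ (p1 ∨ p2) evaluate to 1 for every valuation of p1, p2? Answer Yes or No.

At p1 = 1, p2 = 1/2, for instance:
p1 ∨ p2 = 1 ∨ 1/2 = 1
(p1 ∨ p2) ⊃ (p1 ∨ p2) = 1 ⊃ 1 = 1
and checking the remaining 24 assignments likewise gives ≥ 1 in every case.

Yes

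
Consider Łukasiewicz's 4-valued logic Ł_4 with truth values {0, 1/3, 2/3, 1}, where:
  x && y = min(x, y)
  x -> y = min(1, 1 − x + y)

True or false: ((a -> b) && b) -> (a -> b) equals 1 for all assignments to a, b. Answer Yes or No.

a = 0, b = 0 ↦ 1
a = 0, b = 1/3 ↦ 1
a = 0, b = 2/3 ↦ 1
a = 0, b = 1 ↦ 1
a = 1/3, b = 0 ↦ 1
a = 1/3, b = 1/3 ↦ 1
a = 1/3, b = 2/3 ↦ 1
a = 1/3, b = 1 ↦ 1
a = 2/3, b = 0 ↦ 1
a = 2/3, b = 1/3 ↦ 1
a = 2/3, b = 2/3 ↦ 1
a = 2/3, b = 1 ↦ 1
a = 1, b = 0 ↦ 1
a = 1, b = 1/3 ↦ 1
a = 1, b = 2/3 ↦ 1
a = 1, b = 1 ↦ 1
Every assignment gives a value ≥ 1.

Yes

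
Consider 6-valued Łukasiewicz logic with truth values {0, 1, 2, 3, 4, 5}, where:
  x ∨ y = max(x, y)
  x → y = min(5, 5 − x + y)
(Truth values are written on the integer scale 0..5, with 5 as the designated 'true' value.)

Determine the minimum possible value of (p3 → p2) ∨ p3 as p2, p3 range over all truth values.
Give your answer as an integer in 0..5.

3

Take p2 = 0, p3 = 2:
p3 → p2 = 2 → 0 = 3
(p3 → p2) ∨ p3 = 3 ∨ 2 = 3
No assignment yields a value below 3, so this is the minimum.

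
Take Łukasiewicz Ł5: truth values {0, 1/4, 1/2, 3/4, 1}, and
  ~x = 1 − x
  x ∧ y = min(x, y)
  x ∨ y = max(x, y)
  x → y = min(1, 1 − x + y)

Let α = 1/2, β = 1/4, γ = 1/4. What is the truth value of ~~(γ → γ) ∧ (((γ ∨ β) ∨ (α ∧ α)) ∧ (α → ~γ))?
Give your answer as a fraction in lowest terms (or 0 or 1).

1/2

γ → γ = 1/4 → 1/4 = 1
~(γ → γ) = ~1 = 0
~~(γ → γ) = ~0 = 1
γ ∨ β = 1/4 ∨ 1/4 = 1/4
α ∧ α = 1/2 ∧ 1/2 = 1/2
(γ ∨ β) ∨ (α ∧ α) = 1/4 ∨ 1/2 = 1/2
~γ = ~1/4 = 3/4
α → ~γ = 1/2 → 3/4 = 1
((γ ∨ β) ∨ (α ∧ α)) ∧ (α → ~γ) = 1/2 ∧ 1 = 1/2
~~(γ → γ) ∧ (((γ ∨ β) ∨ (α ∧ α)) ∧ (α → ~γ)) = 1 ∧ 1/2 = 1/2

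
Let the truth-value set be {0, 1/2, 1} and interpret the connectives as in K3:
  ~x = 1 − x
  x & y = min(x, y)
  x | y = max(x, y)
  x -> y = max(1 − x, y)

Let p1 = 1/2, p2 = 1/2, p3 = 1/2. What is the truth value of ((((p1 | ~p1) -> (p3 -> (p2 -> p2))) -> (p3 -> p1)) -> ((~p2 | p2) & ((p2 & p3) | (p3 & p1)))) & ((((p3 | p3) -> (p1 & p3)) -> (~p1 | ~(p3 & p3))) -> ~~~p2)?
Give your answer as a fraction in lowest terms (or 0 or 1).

1/2

~p1 = ~1/2 = 1/2
p1 | ~p1 = 1/2 | 1/2 = 1/2
p2 -> p2 = 1/2 -> 1/2 = 1/2
p3 -> (p2 -> p2) = 1/2 -> 1/2 = 1/2
(p1 | ~p1) -> (p3 -> (p2 -> p2)) = 1/2 -> 1/2 = 1/2
p3 -> p1 = 1/2 -> 1/2 = 1/2
((p1 | ~p1) -> (p3 -> (p2 -> p2))) -> (p3 -> p1) = 1/2 -> 1/2 = 1/2
~p2 = ~1/2 = 1/2
~p2 | p2 = 1/2 | 1/2 = 1/2
p2 & p3 = 1/2 & 1/2 = 1/2
p3 & p1 = 1/2 & 1/2 = 1/2
(p2 & p3) | (p3 & p1) = 1/2 | 1/2 = 1/2
(~p2 | p2) & ((p2 & p3) | (p3 & p1)) = 1/2 & 1/2 = 1/2
(((p1 | ~p1) -> (p3 -> (p2 -> p2))) -> (p3 -> p1)) -> ((~p2 | p2) & ((p2 & p3) | (p3 & p1))) = 1/2 -> 1/2 = 1/2
p3 | p3 = 1/2 | 1/2 = 1/2
p1 & p3 = 1/2 & 1/2 = 1/2
(p3 | p3) -> (p1 & p3) = 1/2 -> 1/2 = 1/2
~p1 = ~1/2 = 1/2
p3 & p3 = 1/2 & 1/2 = 1/2
~(p3 & p3) = ~1/2 = 1/2
~p1 | ~(p3 & p3) = 1/2 | 1/2 = 1/2
((p3 | p3) -> (p1 & p3)) -> (~p1 | ~(p3 & p3)) = 1/2 -> 1/2 = 1/2
~p2 = ~1/2 = 1/2
~~p2 = ~1/2 = 1/2
~~~p2 = ~1/2 = 1/2
(((p3 | p3) -> (p1 & p3)) -> (~p1 | ~(p3 & p3))) -> ~~~p2 = 1/2 -> 1/2 = 1/2
((((p1 | ~p1) -> (p3 -> (p2 -> p2))) -> (p3 -> p1)) -> ((~p2 | p2) & ((p2 & p3) | (p3 & p1)))) & ((((p3 | p3) -> (p1 & p3)) -> (~p1 | ~(p3 & p3))) -> ~~~p2) = 1/2 & 1/2 = 1/2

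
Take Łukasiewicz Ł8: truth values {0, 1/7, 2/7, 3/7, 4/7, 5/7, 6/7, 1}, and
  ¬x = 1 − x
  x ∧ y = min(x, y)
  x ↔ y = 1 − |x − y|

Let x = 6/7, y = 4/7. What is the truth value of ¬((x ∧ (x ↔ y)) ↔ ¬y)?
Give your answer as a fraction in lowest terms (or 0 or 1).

x ↔ y = 6/7 ↔ 4/7 = 5/7
x ∧ (x ↔ y) = 6/7 ∧ 5/7 = 5/7
¬y = ¬4/7 = 3/7
(x ∧ (x ↔ y)) ↔ ¬y = 5/7 ↔ 3/7 = 5/7
¬((x ∧ (x ↔ y)) ↔ ¬y) = ¬5/7 = 2/7

2/7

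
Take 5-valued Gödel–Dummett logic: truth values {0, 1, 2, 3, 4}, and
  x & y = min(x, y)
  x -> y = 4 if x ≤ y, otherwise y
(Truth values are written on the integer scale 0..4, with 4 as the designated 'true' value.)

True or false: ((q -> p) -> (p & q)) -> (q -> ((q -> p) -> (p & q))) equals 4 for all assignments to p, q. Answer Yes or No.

Yes

At p = 3, q = 4, for instance:
q -> p = 4 -> 3 = 3
p & q = 3 & 4 = 3
(q -> p) -> (p & q) = 3 -> 3 = 4
q -> ((q -> p) -> (p & q)) = 4 -> 4 = 4
((q -> p) -> (p & q)) -> (q -> ((q -> p) -> (p & q))) = 4 -> 4 = 4
and checking the remaining 24 assignments likewise gives ≥ 4 in every case.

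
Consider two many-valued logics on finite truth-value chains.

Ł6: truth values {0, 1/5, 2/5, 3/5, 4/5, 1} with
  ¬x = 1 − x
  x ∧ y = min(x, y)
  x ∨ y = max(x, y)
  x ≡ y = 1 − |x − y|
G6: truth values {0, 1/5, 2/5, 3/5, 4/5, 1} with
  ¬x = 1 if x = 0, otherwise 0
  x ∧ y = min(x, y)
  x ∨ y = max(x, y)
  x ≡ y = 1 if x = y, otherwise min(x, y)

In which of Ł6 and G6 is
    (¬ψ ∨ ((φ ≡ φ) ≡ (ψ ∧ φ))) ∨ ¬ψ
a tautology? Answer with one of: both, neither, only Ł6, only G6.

In Ł6: at φ = 0, ψ = 1/5 the value is 4/5 — not a tautology.
In G6: at φ = 0, ψ = 1/5 the value is 0 — not a tautology.

neither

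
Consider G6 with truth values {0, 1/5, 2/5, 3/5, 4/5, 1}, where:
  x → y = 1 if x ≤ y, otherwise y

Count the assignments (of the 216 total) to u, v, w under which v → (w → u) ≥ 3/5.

value 1: 161 assignments (counts)
value 4/5: 1 assignment (counts)
value 3/5: 4 assignments (counts)
value 2/5: 9 assignments
value 1/5: 16 assignments
value 0: 25 assignments
So 166 of the 216 assignments meet the threshold.

166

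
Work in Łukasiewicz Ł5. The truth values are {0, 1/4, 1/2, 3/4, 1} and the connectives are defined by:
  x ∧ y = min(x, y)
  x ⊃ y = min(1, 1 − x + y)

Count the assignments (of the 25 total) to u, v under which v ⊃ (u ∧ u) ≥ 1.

value 1: 15 assignments (counts)
value 3/4: 4 assignments
value 1/2: 3 assignments
value 1/4: 2 assignments
value 0: 1 assignment
So 15 of the 25 assignments meet the threshold.

15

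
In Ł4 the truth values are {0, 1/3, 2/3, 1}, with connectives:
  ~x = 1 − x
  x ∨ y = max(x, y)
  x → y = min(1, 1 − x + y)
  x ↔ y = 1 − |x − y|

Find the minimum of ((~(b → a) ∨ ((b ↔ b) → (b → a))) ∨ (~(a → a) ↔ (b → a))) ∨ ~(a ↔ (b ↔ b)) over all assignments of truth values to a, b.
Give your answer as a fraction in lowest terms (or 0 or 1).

2/3

Take a = 1/3, b = 2/3:
b → a = 2/3 → 1/3 = 2/3
~(b → a) = ~2/3 = 1/3
b ↔ b = 2/3 ↔ 2/3 = 1
b → a = 2/3 → 1/3 = 2/3
(b ↔ b) → (b → a) = 1 → 2/3 = 2/3
~(b → a) ∨ ((b ↔ b) → (b → a)) = 1/3 ∨ 2/3 = 2/3
a → a = 1/3 → 1/3 = 1
~(a → a) = ~1 = 0
b → a = 2/3 → 1/3 = 2/3
~(a → a) ↔ (b → a) = 0 ↔ 2/3 = 1/3
(~(b → a) ∨ ((b ↔ b) → (b → a))) ∨ (~(a → a) ↔ (b → a)) = 2/3 ∨ 1/3 = 2/3
b ↔ b = 2/3 ↔ 2/3 = 1
a ↔ (b ↔ b) = 1/3 ↔ 1 = 1/3
~(a ↔ (b ↔ b)) = ~1/3 = 2/3
((~(b → a) ∨ ((b ↔ b) → (b → a))) ∨ (~(a → a) ↔ (b → a))) ∨ ~(a ↔ (b ↔ b)) = 2/3 ∨ 2/3 = 2/3
No assignment yields a value below 2/3, so this is the minimum.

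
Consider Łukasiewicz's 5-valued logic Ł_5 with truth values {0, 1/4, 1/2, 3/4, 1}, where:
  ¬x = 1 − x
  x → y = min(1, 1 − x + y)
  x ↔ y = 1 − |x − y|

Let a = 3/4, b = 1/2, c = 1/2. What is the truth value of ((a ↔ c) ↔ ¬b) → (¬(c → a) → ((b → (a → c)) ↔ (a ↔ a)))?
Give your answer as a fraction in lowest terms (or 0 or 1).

a ↔ c = 3/4 ↔ 1/2 = 3/4
¬b = ¬1/2 = 1/2
(a ↔ c) ↔ ¬b = 3/4 ↔ 1/2 = 3/4
c → a = 1/2 → 3/4 = 1
¬(c → a) = ¬1 = 0
a → c = 3/4 → 1/2 = 3/4
b → (a → c) = 1/2 → 3/4 = 1
a ↔ a = 3/4 ↔ 3/4 = 1
(b → (a → c)) ↔ (a ↔ a) = 1 ↔ 1 = 1
¬(c → a) → ((b → (a → c)) ↔ (a ↔ a)) = 0 → 1 = 1
((a ↔ c) ↔ ¬b) → (¬(c → a) → ((b → (a → c)) ↔ (a ↔ a))) = 3/4 → 1 = 1

1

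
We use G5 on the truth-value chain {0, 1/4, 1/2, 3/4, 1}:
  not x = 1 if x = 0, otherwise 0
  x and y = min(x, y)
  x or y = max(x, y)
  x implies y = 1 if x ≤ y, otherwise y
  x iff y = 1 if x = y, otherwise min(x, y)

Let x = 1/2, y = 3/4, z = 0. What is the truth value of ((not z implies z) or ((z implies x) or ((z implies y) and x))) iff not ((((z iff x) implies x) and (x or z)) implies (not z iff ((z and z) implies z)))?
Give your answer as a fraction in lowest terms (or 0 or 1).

not z = not 0 = 1
not z implies z = 1 implies 0 = 0
z implies x = 0 implies 1/2 = 1
z implies y = 0 implies 3/4 = 1
(z implies y) and x = 1 and 1/2 = 1/2
(z implies x) or ((z implies y) and x) = 1 or 1/2 = 1
(not z implies z) or ((z implies x) or ((z implies y) and x)) = 0 or 1 = 1
z iff x = 0 iff 1/2 = 0
(z iff x) implies x = 0 implies 1/2 = 1
x or z = 1/2 or 0 = 1/2
((z iff x) implies x) and (x or z) = 1 and 1/2 = 1/2
not z = not 0 = 1
z and z = 0 and 0 = 0
(z and z) implies z = 0 implies 0 = 1
not z iff ((z and z) implies z) = 1 iff 1 = 1
(((z iff x) implies x) and (x or z)) implies (not z iff ((z and z) implies z)) = 1/2 implies 1 = 1
not ((((z iff x) implies x) and (x or z)) implies (not z iff ((z and z) implies z))) = not 1 = 0
((not z implies z) or ((z implies x) or ((z implies y) and x))) iff not ((((z iff x) implies x) and (x or z)) implies (not z iff ((z and z) implies z))) = 1 iff 0 = 0

0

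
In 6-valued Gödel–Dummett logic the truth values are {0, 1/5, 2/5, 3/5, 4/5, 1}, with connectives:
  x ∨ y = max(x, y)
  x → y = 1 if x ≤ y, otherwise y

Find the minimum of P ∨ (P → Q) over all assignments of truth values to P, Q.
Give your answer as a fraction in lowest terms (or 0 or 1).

Take P = 1/5, Q = 0:
P → Q = 1/5 → 0 = 0
P ∨ (P → Q) = 1/5 ∨ 0 = 1/5
No assignment yields a value below 1/5, so this is the minimum.

1/5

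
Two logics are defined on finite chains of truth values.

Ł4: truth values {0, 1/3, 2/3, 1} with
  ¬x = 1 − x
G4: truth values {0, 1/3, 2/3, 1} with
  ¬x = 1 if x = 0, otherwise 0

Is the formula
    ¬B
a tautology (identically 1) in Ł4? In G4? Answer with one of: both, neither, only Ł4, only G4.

neither

In Ł4: at B = 1/3 the value is 2/3 — not a tautology.
In G4: at B = 1/3 the value is 0 — not a tautology.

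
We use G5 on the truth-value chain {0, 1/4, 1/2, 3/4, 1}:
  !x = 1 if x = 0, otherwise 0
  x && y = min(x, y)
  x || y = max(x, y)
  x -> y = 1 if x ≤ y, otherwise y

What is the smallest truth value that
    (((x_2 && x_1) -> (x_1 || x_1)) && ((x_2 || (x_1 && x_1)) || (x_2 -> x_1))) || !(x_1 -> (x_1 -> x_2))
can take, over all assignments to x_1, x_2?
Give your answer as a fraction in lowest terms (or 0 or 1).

Take x_1 = 0, x_2 = 1/4:
x_2 && x_1 = 1/4 && 0 = 0
x_1 || x_1 = 0 || 0 = 0
(x_2 && x_1) -> (x_1 || x_1) = 0 -> 0 = 1
x_1 && x_1 = 0 && 0 = 0
x_2 || (x_1 && x_1) = 1/4 || 0 = 1/4
x_2 -> x_1 = 1/4 -> 0 = 0
(x_2 || (x_1 && x_1)) || (x_2 -> x_1) = 1/4 || 0 = 1/4
((x_2 && x_1) -> (x_1 || x_1)) && ((x_2 || (x_1 && x_1)) || (x_2 -> x_1)) = 1 && 1/4 = 1/4
x_1 -> x_2 = 0 -> 1/4 = 1
x_1 -> (x_1 -> x_2) = 0 -> 1 = 1
!(x_1 -> (x_1 -> x_2)) = !1 = 0
(((x_2 && x_1) -> (x_1 || x_1)) && ((x_2 || (x_1 && x_1)) || (x_2 -> x_1))) || !(x_1 -> (x_1 -> x_2)) = 1/4 || 0 = 1/4
No assignment yields a value below 1/4, so this is the minimum.

1/4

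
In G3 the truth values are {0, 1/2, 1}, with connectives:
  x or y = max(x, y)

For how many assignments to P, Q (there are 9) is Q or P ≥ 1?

P = 0, Q = 0 ↦ 0  <
P = 0, Q = 1/2 ↦ 1/2  <
P = 0, Q = 1 ↦ 1  ≥
P = 1/2, Q = 0 ↦ 1/2  <
P = 1/2, Q = 1/2 ↦ 1/2  <
P = 1/2, Q = 1 ↦ 1  ≥
P = 1, Q = 0 ↦ 1  ≥
P = 1, Q = 1/2 ↦ 1  ≥
P = 1, Q = 1 ↦ 1  ≥
So 5 of the 9 assignments meet the threshold.

5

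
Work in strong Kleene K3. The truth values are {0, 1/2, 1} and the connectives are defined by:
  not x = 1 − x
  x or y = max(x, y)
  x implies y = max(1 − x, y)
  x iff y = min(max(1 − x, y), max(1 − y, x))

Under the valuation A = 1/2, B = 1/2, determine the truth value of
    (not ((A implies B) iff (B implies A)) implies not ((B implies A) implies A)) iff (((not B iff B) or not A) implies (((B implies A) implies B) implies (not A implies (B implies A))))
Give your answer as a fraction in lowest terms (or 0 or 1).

1/2

A implies B = 1/2 implies 1/2 = 1/2
B implies A = 1/2 implies 1/2 = 1/2
(A implies B) iff (B implies A) = 1/2 iff 1/2 = 1/2
not ((A implies B) iff (B implies A)) = not 1/2 = 1/2
B implies A = 1/2 implies 1/2 = 1/2
(B implies A) implies A = 1/2 implies 1/2 = 1/2
not ((B implies A) implies A) = not 1/2 = 1/2
not ((A implies B) iff (B implies A)) implies not ((B implies A) implies A) = 1/2 implies 1/2 = 1/2
not B = not 1/2 = 1/2
not B iff B = 1/2 iff 1/2 = 1/2
not A = not 1/2 = 1/2
(not B iff B) or not A = 1/2 or 1/2 = 1/2
B implies A = 1/2 implies 1/2 = 1/2
(B implies A) implies B = 1/2 implies 1/2 = 1/2
not A = not 1/2 = 1/2
B implies A = 1/2 implies 1/2 = 1/2
not A implies (B implies A) = 1/2 implies 1/2 = 1/2
((B implies A) implies B) implies (not A implies (B implies A)) = 1/2 implies 1/2 = 1/2
((not B iff B) or not A) implies (((B implies A) implies B) implies (not A implies (B implies A))) = 1/2 implies 1/2 = 1/2
(not ((A implies B) iff (B implies A)) implies not ((B implies A) implies A)) iff (((not B iff B) or not A) implies (((B implies A) implies B) implies (not A implies (B implies A)))) = 1/2 iff 1/2 = 1/2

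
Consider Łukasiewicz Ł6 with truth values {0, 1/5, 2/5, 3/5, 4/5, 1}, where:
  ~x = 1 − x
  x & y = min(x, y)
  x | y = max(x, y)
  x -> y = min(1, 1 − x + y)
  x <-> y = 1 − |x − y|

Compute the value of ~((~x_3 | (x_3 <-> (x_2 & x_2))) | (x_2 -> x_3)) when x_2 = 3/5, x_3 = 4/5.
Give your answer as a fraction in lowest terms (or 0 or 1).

~x_3 = ~4/5 = 1/5
x_2 & x_2 = 3/5 & 3/5 = 3/5
x_3 <-> (x_2 & x_2) = 4/5 <-> 3/5 = 4/5
~x_3 | (x_3 <-> (x_2 & x_2)) = 1/5 | 4/5 = 4/5
x_2 -> x_3 = 3/5 -> 4/5 = 1
(~x_3 | (x_3 <-> (x_2 & x_2))) | (x_2 -> x_3) = 4/5 | 1 = 1
~((~x_3 | (x_3 <-> (x_2 & x_2))) | (x_2 -> x_3)) = ~1 = 0

0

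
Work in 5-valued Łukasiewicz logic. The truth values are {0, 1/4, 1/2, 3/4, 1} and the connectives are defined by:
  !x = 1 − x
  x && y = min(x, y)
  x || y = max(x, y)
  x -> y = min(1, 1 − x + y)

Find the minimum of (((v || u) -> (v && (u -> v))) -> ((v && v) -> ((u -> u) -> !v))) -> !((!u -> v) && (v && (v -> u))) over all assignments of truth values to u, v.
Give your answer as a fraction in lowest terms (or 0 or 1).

1/2

Take u = 0, v = 1/2:
v || u = 1/2 || 0 = 1/2
u -> v = 0 -> 1/2 = 1
v && (u -> v) = 1/2 && 1 = 1/2
(v || u) -> (v && (u -> v)) = 1/2 -> 1/2 = 1
v && v = 1/2 && 1/2 = 1/2
u -> u = 0 -> 0 = 1
!v = !1/2 = 1/2
(u -> u) -> !v = 1 -> 1/2 = 1/2
(v && v) -> ((u -> u) -> !v) = 1/2 -> 1/2 = 1
((v || u) -> (v && (u -> v))) -> ((v && v) -> ((u -> u) -> !v)) = 1 -> 1 = 1
!u = !0 = 1
!u -> v = 1 -> 1/2 = 1/2
v -> u = 1/2 -> 0 = 1/2
v && (v -> u) = 1/2 && 1/2 = 1/2
(!u -> v) && (v && (v -> u)) = 1/2 && 1/2 = 1/2
!((!u -> v) && (v && (v -> u))) = !1/2 = 1/2
(((v || u) -> (v && (u -> v))) -> ((v && v) -> ((u -> u) -> !v))) -> !((!u -> v) && (v && (v -> u))) = 1 -> 1/2 = 1/2
No assignment yields a value below 1/2, so this is the minimum.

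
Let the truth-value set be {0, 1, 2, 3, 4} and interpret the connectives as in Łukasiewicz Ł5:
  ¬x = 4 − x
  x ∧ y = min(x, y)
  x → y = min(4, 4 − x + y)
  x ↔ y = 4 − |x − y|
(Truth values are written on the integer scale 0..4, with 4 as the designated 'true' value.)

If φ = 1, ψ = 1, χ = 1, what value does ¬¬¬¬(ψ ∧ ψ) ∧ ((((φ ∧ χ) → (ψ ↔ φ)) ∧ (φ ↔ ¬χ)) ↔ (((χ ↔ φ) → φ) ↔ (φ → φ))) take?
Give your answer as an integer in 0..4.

ψ ∧ ψ = 1 ∧ 1 = 1
¬(ψ ∧ ψ) = ¬1 = 3
¬¬(ψ ∧ ψ) = ¬3 = 1
¬¬¬(ψ ∧ ψ) = ¬1 = 3
¬¬¬¬(ψ ∧ ψ) = ¬3 = 1
φ ∧ χ = 1 ∧ 1 = 1
ψ ↔ φ = 1 ↔ 1 = 4
(φ ∧ χ) → (ψ ↔ φ) = 1 → 4 = 4
¬χ = ¬1 = 3
φ ↔ ¬χ = 1 ↔ 3 = 2
((φ ∧ χ) → (ψ ↔ φ)) ∧ (φ ↔ ¬χ) = 4 ∧ 2 = 2
χ ↔ φ = 1 ↔ 1 = 4
(χ ↔ φ) → φ = 4 → 1 = 1
φ → φ = 1 → 1 = 4
((χ ↔ φ) → φ) ↔ (φ → φ) = 1 ↔ 4 = 1
(((φ ∧ χ) → (ψ ↔ φ)) ∧ (φ ↔ ¬χ)) ↔ (((χ ↔ φ) → φ) ↔ (φ → φ)) = 2 ↔ 1 = 3
¬¬¬¬(ψ ∧ ψ) ∧ ((((φ ∧ χ) → (ψ ↔ φ)) ∧ (φ ↔ ¬χ)) ↔ (((χ ↔ φ) → φ) ↔ (φ → φ))) = 1 ∧ 3 = 1

1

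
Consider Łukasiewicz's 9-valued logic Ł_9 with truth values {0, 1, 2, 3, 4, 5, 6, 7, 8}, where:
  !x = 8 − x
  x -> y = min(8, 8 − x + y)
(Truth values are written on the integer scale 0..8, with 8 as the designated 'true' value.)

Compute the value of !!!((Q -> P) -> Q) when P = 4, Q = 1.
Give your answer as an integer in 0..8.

7

Q -> P = 1 -> 4 = 8
(Q -> P) -> Q = 8 -> 1 = 1
!((Q -> P) -> Q) = !1 = 7
!!((Q -> P) -> Q) = !7 = 1
!!!((Q -> P) -> Q) = !1 = 7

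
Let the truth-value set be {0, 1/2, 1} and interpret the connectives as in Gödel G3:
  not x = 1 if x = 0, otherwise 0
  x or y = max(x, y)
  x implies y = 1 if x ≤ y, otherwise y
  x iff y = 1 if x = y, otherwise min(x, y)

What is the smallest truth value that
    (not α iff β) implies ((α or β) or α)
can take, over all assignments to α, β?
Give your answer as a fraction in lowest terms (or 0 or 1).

1/2

Take α = 1/2, β = 0:
not α = not 1/2 = 0
not α iff β = 0 iff 0 = 1
α or β = 1/2 or 0 = 1/2
(α or β) or α = 1/2 or 1/2 = 1/2
(not α iff β) implies ((α or β) or α) = 1 implies 1/2 = 1/2
No assignment yields a value below 1/2, so this is the minimum.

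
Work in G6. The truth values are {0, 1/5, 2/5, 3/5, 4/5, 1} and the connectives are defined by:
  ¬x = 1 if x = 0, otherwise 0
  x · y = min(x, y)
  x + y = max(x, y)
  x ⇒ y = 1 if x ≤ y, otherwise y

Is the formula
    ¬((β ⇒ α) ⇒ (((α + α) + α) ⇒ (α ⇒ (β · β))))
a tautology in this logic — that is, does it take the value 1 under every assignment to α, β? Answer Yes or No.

No

Counterexample: take α = 0, β = 0.
β ⇒ α = 0 ⇒ 0 = 1
α + α = 0 + 0 = 0
(α + α) + α = 0 + 0 = 0
β · β = 0 · 0 = 0
α ⇒ (β · β) = 0 ⇒ 0 = 1
((α + α) + α) ⇒ (α ⇒ (β · β)) = 0 ⇒ 1 = 1
(β ⇒ α) ⇒ (((α + α) + α) ⇒ (α ⇒ (β · β))) = 1 ⇒ 1 = 1
¬((β ⇒ α) ⇒ (((α + α) + α) ⇒ (α ⇒ (β · β)))) = ¬1 = 0
This gives 0 ≠ 1.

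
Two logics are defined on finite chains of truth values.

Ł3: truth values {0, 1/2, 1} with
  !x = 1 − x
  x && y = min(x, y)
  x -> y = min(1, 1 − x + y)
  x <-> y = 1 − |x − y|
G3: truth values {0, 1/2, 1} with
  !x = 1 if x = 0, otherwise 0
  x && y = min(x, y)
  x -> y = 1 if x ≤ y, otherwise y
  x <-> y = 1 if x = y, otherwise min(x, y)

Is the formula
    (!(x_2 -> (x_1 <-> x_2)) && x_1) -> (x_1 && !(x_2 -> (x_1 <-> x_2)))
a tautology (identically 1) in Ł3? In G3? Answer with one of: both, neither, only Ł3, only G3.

both

In Ł3: every assignment gives 1 — tautology.
In G3: every assignment gives 1 — tautology.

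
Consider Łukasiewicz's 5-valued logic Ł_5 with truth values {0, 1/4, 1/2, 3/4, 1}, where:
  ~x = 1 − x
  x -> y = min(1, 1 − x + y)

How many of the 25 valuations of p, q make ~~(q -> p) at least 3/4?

value 1: 15 assignments (counts)
value 3/4: 4 assignments (counts)
value 1/2: 3 assignments
value 1/4: 2 assignments
value 0: 1 assignment
So 19 of the 25 assignments meet the threshold.

19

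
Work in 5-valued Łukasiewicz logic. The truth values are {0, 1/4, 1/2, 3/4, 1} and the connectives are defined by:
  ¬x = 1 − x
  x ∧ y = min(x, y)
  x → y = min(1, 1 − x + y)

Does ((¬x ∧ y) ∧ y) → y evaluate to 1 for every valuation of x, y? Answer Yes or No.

Yes

At x = 3/4, y = 3/4, for instance:
¬x = ¬3/4 = 1/4
¬x ∧ y = 1/4 ∧ 3/4 = 1/4
(¬x ∧ y) ∧ y = 1/4 ∧ 3/4 = 1/4
((¬x ∧ y) ∧ y) → y = 1/4 → 3/4 = 1
and checking the remaining 24 assignments likewise gives ≥ 1 in every case.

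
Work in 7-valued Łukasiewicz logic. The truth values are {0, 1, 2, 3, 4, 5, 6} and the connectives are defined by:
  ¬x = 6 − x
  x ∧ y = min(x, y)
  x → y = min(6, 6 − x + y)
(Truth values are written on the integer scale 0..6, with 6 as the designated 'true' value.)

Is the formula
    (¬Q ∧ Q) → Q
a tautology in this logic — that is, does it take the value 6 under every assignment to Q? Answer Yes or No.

Yes

Q = 0 ↦ 6
Q = 1 ↦ 6
Q = 2 ↦ 6
Q = 3 ↦ 6
Q = 4 ↦ 6
Q = 5 ↦ 6
Q = 6 ↦ 6
Every assignment gives a value ≥ 6.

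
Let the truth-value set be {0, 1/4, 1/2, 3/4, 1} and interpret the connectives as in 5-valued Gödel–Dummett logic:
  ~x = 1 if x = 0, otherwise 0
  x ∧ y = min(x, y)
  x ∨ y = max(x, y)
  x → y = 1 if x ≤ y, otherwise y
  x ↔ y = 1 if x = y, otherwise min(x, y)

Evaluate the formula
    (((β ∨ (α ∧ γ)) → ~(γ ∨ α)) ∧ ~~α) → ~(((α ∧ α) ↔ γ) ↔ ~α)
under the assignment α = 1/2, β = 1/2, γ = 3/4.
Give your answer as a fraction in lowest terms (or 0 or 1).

1

α ∧ γ = 1/2 ∧ 3/4 = 1/2
β ∨ (α ∧ γ) = 1/2 ∨ 1/2 = 1/2
γ ∨ α = 3/4 ∨ 1/2 = 3/4
~(γ ∨ α) = ~3/4 = 0
(β ∨ (α ∧ γ)) → ~(γ ∨ α) = 1/2 → 0 = 0
~α = ~1/2 = 0
~~α = ~0 = 1
((β ∨ (α ∧ γ)) → ~(γ ∨ α)) ∧ ~~α = 0 ∧ 1 = 0
α ∧ α = 1/2 ∧ 1/2 = 1/2
(α ∧ α) ↔ γ = 1/2 ↔ 3/4 = 1/2
~α = ~1/2 = 0
((α ∧ α) ↔ γ) ↔ ~α = 1/2 ↔ 0 = 0
~(((α ∧ α) ↔ γ) ↔ ~α) = ~0 = 1
(((β ∨ (α ∧ γ)) → ~(γ ∨ α)) ∧ ~~α) → ~(((α ∧ α) ↔ γ) ↔ ~α) = 0 → 1 = 1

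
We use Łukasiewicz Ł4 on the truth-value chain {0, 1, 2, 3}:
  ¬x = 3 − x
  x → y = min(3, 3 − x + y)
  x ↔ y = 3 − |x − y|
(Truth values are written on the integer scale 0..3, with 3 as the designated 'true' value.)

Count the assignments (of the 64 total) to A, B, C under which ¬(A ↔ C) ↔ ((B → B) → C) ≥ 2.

value 3: 20 assignments (counts)
value 2: 24 assignments (counts)
value 1: 12 assignments
value 0: 8 assignments
So 44 of the 64 assignments meet the threshold.

44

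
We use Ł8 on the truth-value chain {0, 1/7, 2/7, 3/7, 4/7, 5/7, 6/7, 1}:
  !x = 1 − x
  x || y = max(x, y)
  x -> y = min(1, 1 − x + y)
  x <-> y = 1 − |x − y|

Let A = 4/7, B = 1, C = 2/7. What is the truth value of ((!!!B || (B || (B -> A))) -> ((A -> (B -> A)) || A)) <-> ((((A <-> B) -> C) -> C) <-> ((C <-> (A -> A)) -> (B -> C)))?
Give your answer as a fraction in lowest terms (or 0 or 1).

!B = !1 = 0
!!B = !0 = 1
!!!B = !1 = 0
B -> A = 1 -> 4/7 = 4/7
B || (B -> A) = 1 || 4/7 = 1
!!!B || (B || (B -> A)) = 0 || 1 = 1
B -> A = 1 -> 4/7 = 4/7
A -> (B -> A) = 4/7 -> 4/7 = 1
(A -> (B -> A)) || A = 1 || 4/7 = 1
(!!!B || (B || (B -> A))) -> ((A -> (B -> A)) || A) = 1 -> 1 = 1
A <-> B = 4/7 <-> 1 = 4/7
(A <-> B) -> C = 4/7 -> 2/7 = 5/7
((A <-> B) -> C) -> C = 5/7 -> 2/7 = 4/7
A -> A = 4/7 -> 4/7 = 1
C <-> (A -> A) = 2/7 <-> 1 = 2/7
B -> C = 1 -> 2/7 = 2/7
(C <-> (A -> A)) -> (B -> C) = 2/7 -> 2/7 = 1
(((A <-> B) -> C) -> C) <-> ((C <-> (A -> A)) -> (B -> C)) = 4/7 <-> 1 = 4/7
((!!!B || (B || (B -> A))) -> ((A -> (B -> A)) || A)) <-> ((((A <-> B) -> C) -> C) <-> ((C <-> (A -> A)) -> (B -> C))) = 1 <-> 4/7 = 4/7

4/7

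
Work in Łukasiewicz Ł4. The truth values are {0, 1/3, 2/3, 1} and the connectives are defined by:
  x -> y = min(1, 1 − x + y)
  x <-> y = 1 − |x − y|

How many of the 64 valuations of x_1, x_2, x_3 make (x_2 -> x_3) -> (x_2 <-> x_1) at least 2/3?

48

value 1: 29 assignments (counts)
value 2/3: 19 assignments (counts)
value 1/3: 11 assignments
value 0: 5 assignments
So 48 of the 64 assignments meet the threshold.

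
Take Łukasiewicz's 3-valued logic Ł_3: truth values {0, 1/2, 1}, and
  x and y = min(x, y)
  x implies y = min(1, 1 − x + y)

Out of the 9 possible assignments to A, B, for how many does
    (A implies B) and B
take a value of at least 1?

A = 0, B = 0 ↦ 0  <
A = 0, B = 1/2 ↦ 1/2  <
A = 0, B = 1 ↦ 1  ≥
A = 1/2, B = 0 ↦ 0  <
A = 1/2, B = 1/2 ↦ 1/2  <
A = 1/2, B = 1 ↦ 1  ≥
A = 1, B = 0 ↦ 0  <
A = 1, B = 1/2 ↦ 1/2  <
A = 1, B = 1 ↦ 1  ≥
So 3 of the 9 assignments meet the threshold.

3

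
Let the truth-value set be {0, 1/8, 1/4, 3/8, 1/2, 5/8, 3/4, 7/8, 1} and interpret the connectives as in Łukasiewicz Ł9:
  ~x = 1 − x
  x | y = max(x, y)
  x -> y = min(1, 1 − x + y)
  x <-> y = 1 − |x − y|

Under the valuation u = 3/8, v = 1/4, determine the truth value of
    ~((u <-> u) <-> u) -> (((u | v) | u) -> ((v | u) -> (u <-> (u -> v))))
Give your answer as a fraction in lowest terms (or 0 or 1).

u <-> u = 3/8 <-> 3/8 = 1
(u <-> u) <-> u = 1 <-> 3/8 = 3/8
~((u <-> u) <-> u) = ~3/8 = 5/8
u | v = 3/8 | 1/4 = 3/8
(u | v) | u = 3/8 | 3/8 = 3/8
v | u = 1/4 | 3/8 = 3/8
u -> v = 3/8 -> 1/4 = 7/8
u <-> (u -> v) = 3/8 <-> 7/8 = 1/2
(v | u) -> (u <-> (u -> v)) = 3/8 -> 1/2 = 1
((u | v) | u) -> ((v | u) -> (u <-> (u -> v))) = 3/8 -> 1 = 1
~((u <-> u) <-> u) -> (((u | v) | u) -> ((v | u) -> (u <-> (u -> v)))) = 5/8 -> 1 = 1

1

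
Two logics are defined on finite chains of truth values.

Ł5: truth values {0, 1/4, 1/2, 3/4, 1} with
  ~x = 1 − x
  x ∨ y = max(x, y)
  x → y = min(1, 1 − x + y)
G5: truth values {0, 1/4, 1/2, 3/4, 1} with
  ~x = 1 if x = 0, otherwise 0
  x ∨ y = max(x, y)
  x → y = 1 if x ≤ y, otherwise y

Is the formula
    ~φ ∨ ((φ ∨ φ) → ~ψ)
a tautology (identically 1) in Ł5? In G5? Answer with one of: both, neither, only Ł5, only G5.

neither

In Ł5: at φ = 1/4, ψ = 1 the value is 3/4 — not a tautology.
In G5: at φ = 1/4, ψ = 1/4 the value is 0 — not a tautology.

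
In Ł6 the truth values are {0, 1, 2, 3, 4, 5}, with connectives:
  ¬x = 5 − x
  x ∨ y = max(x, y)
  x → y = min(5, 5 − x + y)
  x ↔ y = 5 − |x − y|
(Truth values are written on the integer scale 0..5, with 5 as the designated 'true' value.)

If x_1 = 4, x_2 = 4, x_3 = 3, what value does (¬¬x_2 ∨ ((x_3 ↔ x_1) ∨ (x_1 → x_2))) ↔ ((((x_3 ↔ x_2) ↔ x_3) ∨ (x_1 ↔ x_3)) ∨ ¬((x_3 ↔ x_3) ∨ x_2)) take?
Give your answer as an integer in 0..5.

4

¬x_2 = ¬4 = 1
¬¬x_2 = ¬1 = 4
x_3 ↔ x_1 = 3 ↔ 4 = 4
x_1 → x_2 = 4 → 4 = 5
(x_3 ↔ x_1) ∨ (x_1 → x_2) = 4 ∨ 5 = 5
¬¬x_2 ∨ ((x_3 ↔ x_1) ∨ (x_1 → x_2)) = 4 ∨ 5 = 5
x_3 ↔ x_2 = 3 ↔ 4 = 4
(x_3 ↔ x_2) ↔ x_3 = 4 ↔ 3 = 4
x_1 ↔ x_3 = 4 ↔ 3 = 4
((x_3 ↔ x_2) ↔ x_3) ∨ (x_1 ↔ x_3) = 4 ∨ 4 = 4
x_3 ↔ x_3 = 3 ↔ 3 = 5
(x_3 ↔ x_3) ∨ x_2 = 5 ∨ 4 = 5
¬((x_3 ↔ x_3) ∨ x_2) = ¬5 = 0
(((x_3 ↔ x_2) ↔ x_3) ∨ (x_1 ↔ x_3)) ∨ ¬((x_3 ↔ x_3) ∨ x_2) = 4 ∨ 0 = 4
(¬¬x_2 ∨ ((x_3 ↔ x_1) ∨ (x_1 → x_2))) ↔ ((((x_3 ↔ x_2) ↔ x_3) ∨ (x_1 ↔ x_3)) ∨ ¬((x_3 ↔ x_3) ∨ x_2)) = 5 ↔ 4 = 4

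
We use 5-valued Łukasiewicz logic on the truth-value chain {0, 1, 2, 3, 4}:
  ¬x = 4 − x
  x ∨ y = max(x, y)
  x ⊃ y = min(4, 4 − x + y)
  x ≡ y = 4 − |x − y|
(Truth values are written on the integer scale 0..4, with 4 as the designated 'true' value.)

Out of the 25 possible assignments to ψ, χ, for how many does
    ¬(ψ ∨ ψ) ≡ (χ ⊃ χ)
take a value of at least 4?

value 4: 5 assignments (counts)
value 3: 5 assignments
value 2: 5 assignments
value 1: 5 assignments
value 0: 5 assignments
So 5 of the 25 assignments meet the threshold.

5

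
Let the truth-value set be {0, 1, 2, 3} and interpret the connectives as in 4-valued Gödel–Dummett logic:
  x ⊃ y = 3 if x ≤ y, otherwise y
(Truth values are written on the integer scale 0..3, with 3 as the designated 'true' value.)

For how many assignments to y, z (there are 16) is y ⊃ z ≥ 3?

10

y = 0, z = 0 ↦ 3  ≥
y = 0, z = 1 ↦ 3  ≥
y = 0, z = 2 ↦ 3  ≥
y = 0, z = 3 ↦ 3  ≥
y = 1, z = 0 ↦ 0  <
y = 1, z = 1 ↦ 3  ≥
y = 1, z = 2 ↦ 3  ≥
y = 1, z = 3 ↦ 3  ≥
y = 2, z = 0 ↦ 0  <
y = 2, z = 1 ↦ 1  <
y = 2, z = 2 ↦ 3  ≥
y = 2, z = 3 ↦ 3  ≥
y = 3, z = 0 ↦ 0  <
y = 3, z = 1 ↦ 1  <
y = 3, z = 2 ↦ 2  <
y = 3, z = 3 ↦ 3  ≥
So 10 of the 16 assignments meet the threshold.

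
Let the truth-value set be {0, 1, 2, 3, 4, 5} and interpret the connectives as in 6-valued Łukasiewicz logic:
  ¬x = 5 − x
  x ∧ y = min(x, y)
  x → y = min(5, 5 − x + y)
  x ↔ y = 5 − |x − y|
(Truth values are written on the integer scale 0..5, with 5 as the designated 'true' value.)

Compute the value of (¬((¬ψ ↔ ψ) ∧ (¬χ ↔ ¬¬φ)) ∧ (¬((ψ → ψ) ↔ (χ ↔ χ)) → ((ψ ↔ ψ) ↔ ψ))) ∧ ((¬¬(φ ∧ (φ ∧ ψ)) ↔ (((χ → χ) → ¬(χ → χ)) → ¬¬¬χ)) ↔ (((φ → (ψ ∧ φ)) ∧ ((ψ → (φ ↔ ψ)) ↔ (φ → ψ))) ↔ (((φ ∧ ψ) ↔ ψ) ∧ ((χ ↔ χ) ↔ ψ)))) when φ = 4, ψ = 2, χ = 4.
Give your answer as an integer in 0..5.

3

¬ψ = ¬2 = 3
¬ψ ↔ ψ = 3 ↔ 2 = 4
¬χ = ¬4 = 1
¬φ = ¬4 = 1
¬¬φ = ¬1 = 4
¬χ ↔ ¬¬φ = 1 ↔ 4 = 2
(¬ψ ↔ ψ) ∧ (¬χ ↔ ¬¬φ) = 4 ∧ 2 = 2
¬((¬ψ ↔ ψ) ∧ (¬χ ↔ ¬¬φ)) = ¬2 = 3
ψ → ψ = 2 → 2 = 5
χ ↔ χ = 4 ↔ 4 = 5
(ψ → ψ) ↔ (χ ↔ χ) = 5 ↔ 5 = 5
¬((ψ → ψ) ↔ (χ ↔ χ)) = ¬5 = 0
ψ ↔ ψ = 2 ↔ 2 = 5
(ψ ↔ ψ) ↔ ψ = 5 ↔ 2 = 2
¬((ψ → ψ) ↔ (χ ↔ χ)) → ((ψ ↔ ψ) ↔ ψ) = 0 → 2 = 5
¬((¬ψ ↔ ψ) ∧ (¬χ ↔ ¬¬φ)) ∧ (¬((ψ → ψ) ↔ (χ ↔ χ)) → ((ψ ↔ ψ) ↔ ψ)) = 3 ∧ 5 = 3
φ ∧ ψ = 4 ∧ 2 = 2
φ ∧ (φ ∧ ψ) = 4 ∧ 2 = 2
¬(φ ∧ (φ ∧ ψ)) = ¬2 = 3
¬¬(φ ∧ (φ ∧ ψ)) = ¬3 = 2
χ → χ = 4 → 4 = 5
χ → χ = 4 → 4 = 5
¬(χ → χ) = ¬5 = 0
(χ → χ) → ¬(χ → χ) = 5 → 0 = 0
¬χ = ¬4 = 1
¬¬χ = ¬1 = 4
¬¬¬χ = ¬4 = 1
((χ → χ) → ¬(χ → χ)) → ¬¬¬χ = 0 → 1 = 5
¬¬(φ ∧ (φ ∧ ψ)) ↔ (((χ → χ) → ¬(χ → χ)) → ¬¬¬χ) = 2 ↔ 5 = 2
ψ ∧ φ = 2 ∧ 4 = 2
φ → (ψ ∧ φ) = 4 → 2 = 3
φ ↔ ψ = 4 ↔ 2 = 3
ψ → (φ ↔ ψ) = 2 → 3 = 5
φ → ψ = 4 → 2 = 3
(ψ → (φ ↔ ψ)) ↔ (φ → ψ) = 5 ↔ 3 = 3
(φ → (ψ ∧ φ)) ∧ ((ψ → (φ ↔ ψ)) ↔ (φ → ψ)) = 3 ∧ 3 = 3
φ ∧ ψ = 4 ∧ 2 = 2
(φ ∧ ψ) ↔ ψ = 2 ↔ 2 = 5
χ ↔ χ = 4 ↔ 4 = 5
(χ ↔ χ) ↔ ψ = 5 ↔ 2 = 2
((φ ∧ ψ) ↔ ψ) ∧ ((χ ↔ χ) ↔ ψ) = 5 ∧ 2 = 2
((φ → (ψ ∧ φ)) ∧ ((ψ → (φ ↔ ψ)) ↔ (φ → ψ))) ↔ (((φ ∧ ψ) ↔ ψ) ∧ ((χ ↔ χ) ↔ ψ)) = 3 ↔ 2 = 4
(¬¬(φ ∧ (φ ∧ ψ)) ↔ (((χ → χ) → ¬(χ → χ)) → ¬¬¬χ)) ↔ (((φ → (ψ ∧ φ)) ∧ ((ψ → (φ ↔ ψ)) ↔ (φ → ψ))) ↔ (((φ ∧ ψ) ↔ ψ) ∧ ((χ ↔ χ) ↔ ψ))) = 2 ↔ 4 = 3
(¬((¬ψ ↔ ψ) ∧ (¬χ ↔ ¬¬φ)) ∧ (¬((ψ → ψ) ↔ (χ ↔ χ)) → ((ψ ↔ ψ) ↔ ψ))) ∧ ((¬¬(φ ∧ (φ ∧ ψ)) ↔ (((χ → χ) → ¬(χ → χ)) → ¬¬¬χ)) ↔ (((φ → (ψ ∧ φ)) ∧ ((ψ → (φ ↔ ψ)) ↔ (φ → ψ))) ↔ (((φ ∧ ψ) ↔ ψ) ∧ ((χ ↔ χ) ↔ ψ)))) = 3 ∧ 3 = 3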